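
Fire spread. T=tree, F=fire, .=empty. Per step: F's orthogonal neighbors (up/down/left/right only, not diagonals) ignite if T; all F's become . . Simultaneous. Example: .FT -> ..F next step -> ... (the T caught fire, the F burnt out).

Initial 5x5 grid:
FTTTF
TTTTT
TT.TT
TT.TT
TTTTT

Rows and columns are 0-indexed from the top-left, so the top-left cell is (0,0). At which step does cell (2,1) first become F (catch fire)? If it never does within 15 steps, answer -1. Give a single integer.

Step 1: cell (2,1)='T' (+4 fires, +2 burnt)
Step 2: cell (2,1)='T' (+5 fires, +4 burnt)
Step 3: cell (2,1)='F' (+5 fires, +5 burnt)
  -> target ignites at step 3
Step 4: cell (2,1)='.' (+4 fires, +5 burnt)
Step 5: cell (2,1)='.' (+2 fires, +4 burnt)
Step 6: cell (2,1)='.' (+1 fires, +2 burnt)
Step 7: cell (2,1)='.' (+0 fires, +1 burnt)
  fire out at step 7

3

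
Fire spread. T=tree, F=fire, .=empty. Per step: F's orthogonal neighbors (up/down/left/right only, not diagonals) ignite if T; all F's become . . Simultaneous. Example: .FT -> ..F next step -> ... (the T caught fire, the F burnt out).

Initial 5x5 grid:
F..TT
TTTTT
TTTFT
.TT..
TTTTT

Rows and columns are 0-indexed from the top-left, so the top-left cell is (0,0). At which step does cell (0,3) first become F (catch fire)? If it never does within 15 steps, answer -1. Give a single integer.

Step 1: cell (0,3)='T' (+4 fires, +2 burnt)
Step 2: cell (0,3)='F' (+7 fires, +4 burnt)
  -> target ignites at step 2
Step 3: cell (0,3)='.' (+3 fires, +7 burnt)
Step 4: cell (0,3)='.' (+2 fires, +3 burnt)
Step 5: cell (0,3)='.' (+2 fires, +2 burnt)
Step 6: cell (0,3)='.' (+0 fires, +2 burnt)
  fire out at step 6

2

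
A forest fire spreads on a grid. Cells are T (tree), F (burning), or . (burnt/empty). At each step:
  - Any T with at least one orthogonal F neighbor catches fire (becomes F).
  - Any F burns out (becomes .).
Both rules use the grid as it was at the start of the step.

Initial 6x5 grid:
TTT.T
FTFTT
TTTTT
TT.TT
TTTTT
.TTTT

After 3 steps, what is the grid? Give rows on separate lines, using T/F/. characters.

Step 1: 6 trees catch fire, 2 burn out
  FTF.T
  .F.FT
  FTFTT
  TT.TT
  TTTTT
  .TTTT
Step 2: 5 trees catch fire, 6 burn out
  .F..T
  ....F
  .F.FT
  FT.TT
  TTTTT
  .TTTT
Step 3: 5 trees catch fire, 5 burn out
  ....F
  .....
  ....F
  .F.FT
  FTTTT
  .TTTT

....F
.....
....F
.F.FT
FTTTT
.TTTT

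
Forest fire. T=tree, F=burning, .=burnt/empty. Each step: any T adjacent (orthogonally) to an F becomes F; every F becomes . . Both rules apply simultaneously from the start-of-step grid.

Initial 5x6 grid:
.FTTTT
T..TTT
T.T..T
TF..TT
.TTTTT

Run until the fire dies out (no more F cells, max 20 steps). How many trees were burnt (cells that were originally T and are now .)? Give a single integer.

Answer: 18

Derivation:
Step 1: +3 fires, +2 burnt (F count now 3)
Step 2: +3 fires, +3 burnt (F count now 3)
Step 3: +4 fires, +3 burnt (F count now 4)
Step 4: +3 fires, +4 burnt (F count now 3)
Step 5: +3 fires, +3 burnt (F count now 3)
Step 6: +2 fires, +3 burnt (F count now 2)
Step 7: +0 fires, +2 burnt (F count now 0)
Fire out after step 7
Initially T: 19, now '.': 29
Total burnt (originally-T cells now '.'): 18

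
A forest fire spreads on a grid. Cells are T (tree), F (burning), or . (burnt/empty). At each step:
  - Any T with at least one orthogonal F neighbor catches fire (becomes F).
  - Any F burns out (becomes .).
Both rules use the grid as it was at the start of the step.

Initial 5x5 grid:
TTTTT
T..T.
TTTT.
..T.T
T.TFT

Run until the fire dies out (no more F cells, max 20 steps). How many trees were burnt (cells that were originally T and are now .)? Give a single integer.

Answer: 15

Derivation:
Step 1: +2 fires, +1 burnt (F count now 2)
Step 2: +2 fires, +2 burnt (F count now 2)
Step 3: +1 fires, +2 burnt (F count now 1)
Step 4: +2 fires, +1 burnt (F count now 2)
Step 5: +2 fires, +2 burnt (F count now 2)
Step 6: +2 fires, +2 burnt (F count now 2)
Step 7: +3 fires, +2 burnt (F count now 3)
Step 8: +1 fires, +3 burnt (F count now 1)
Step 9: +0 fires, +1 burnt (F count now 0)
Fire out after step 9
Initially T: 16, now '.': 24
Total burnt (originally-T cells now '.'): 15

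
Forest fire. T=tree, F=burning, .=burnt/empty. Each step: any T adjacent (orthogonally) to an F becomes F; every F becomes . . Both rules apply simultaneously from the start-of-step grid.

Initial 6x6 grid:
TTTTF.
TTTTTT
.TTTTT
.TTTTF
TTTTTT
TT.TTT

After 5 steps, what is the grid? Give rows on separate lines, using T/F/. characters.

Step 1: 5 trees catch fire, 2 burn out
  TTTF..
  TTTTFT
  .TTTTF
  .TTTF.
  TTTTTF
  TT.TTT
Step 2: 7 trees catch fire, 5 burn out
  TTF...
  TTTF.F
  .TTTF.
  .TTF..
  TTTTF.
  TT.TTF
Step 3: 6 trees catch fire, 7 burn out
  TF....
  TTF...
  .TTF..
  .TF...
  TTTF..
  TT.TF.
Step 4: 6 trees catch fire, 6 burn out
  F.....
  TF....
  .TF...
  .F....
  TTF...
  TT.F..
Step 5: 3 trees catch fire, 6 burn out
  ......
  F.....
  .F....
  ......
  TF....
  TT....

......
F.....
.F....
......
TF....
TT....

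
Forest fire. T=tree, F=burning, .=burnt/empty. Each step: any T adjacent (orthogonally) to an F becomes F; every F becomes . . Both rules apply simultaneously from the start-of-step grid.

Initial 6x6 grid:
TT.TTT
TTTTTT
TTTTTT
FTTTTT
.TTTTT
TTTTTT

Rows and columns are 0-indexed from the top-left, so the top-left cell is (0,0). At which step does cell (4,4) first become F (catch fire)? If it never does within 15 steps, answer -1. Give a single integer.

Step 1: cell (4,4)='T' (+2 fires, +1 burnt)
Step 2: cell (4,4)='T' (+4 fires, +2 burnt)
Step 3: cell (4,4)='T' (+6 fires, +4 burnt)
Step 4: cell (4,4)='T' (+7 fires, +6 burnt)
Step 5: cell (4,4)='F' (+5 fires, +7 burnt)
  -> target ignites at step 5
Step 6: cell (4,4)='.' (+5 fires, +5 burnt)
Step 7: cell (4,4)='.' (+3 fires, +5 burnt)
Step 8: cell (4,4)='.' (+1 fires, +3 burnt)
Step 9: cell (4,4)='.' (+0 fires, +1 burnt)
  fire out at step 9

5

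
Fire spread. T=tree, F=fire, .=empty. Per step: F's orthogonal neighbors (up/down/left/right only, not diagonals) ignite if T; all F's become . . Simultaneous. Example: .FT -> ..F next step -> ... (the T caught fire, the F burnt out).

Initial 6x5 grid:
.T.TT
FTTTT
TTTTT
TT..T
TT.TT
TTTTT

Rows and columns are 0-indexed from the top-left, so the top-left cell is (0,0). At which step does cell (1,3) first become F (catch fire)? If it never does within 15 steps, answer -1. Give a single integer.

Step 1: cell (1,3)='T' (+2 fires, +1 burnt)
Step 2: cell (1,3)='T' (+4 fires, +2 burnt)
Step 3: cell (1,3)='F' (+4 fires, +4 burnt)
  -> target ignites at step 3
Step 4: cell (1,3)='.' (+5 fires, +4 burnt)
Step 5: cell (1,3)='.' (+3 fires, +5 burnt)
Step 6: cell (1,3)='.' (+2 fires, +3 burnt)
Step 7: cell (1,3)='.' (+2 fires, +2 burnt)
Step 8: cell (1,3)='.' (+2 fires, +2 burnt)
Step 9: cell (1,3)='.' (+0 fires, +2 burnt)
  fire out at step 9

3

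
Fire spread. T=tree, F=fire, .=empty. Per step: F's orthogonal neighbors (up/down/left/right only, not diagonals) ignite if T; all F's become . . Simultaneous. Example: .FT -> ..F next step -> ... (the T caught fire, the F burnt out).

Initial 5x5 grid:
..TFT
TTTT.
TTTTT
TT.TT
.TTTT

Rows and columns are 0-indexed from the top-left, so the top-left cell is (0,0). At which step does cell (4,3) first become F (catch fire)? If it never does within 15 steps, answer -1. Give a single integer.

Step 1: cell (4,3)='T' (+3 fires, +1 burnt)
Step 2: cell (4,3)='T' (+2 fires, +3 burnt)
Step 3: cell (4,3)='T' (+4 fires, +2 burnt)
Step 4: cell (4,3)='F' (+4 fires, +4 burnt)
  -> target ignites at step 4
Step 5: cell (4,3)='.' (+4 fires, +4 burnt)
Step 6: cell (4,3)='.' (+2 fires, +4 burnt)
Step 7: cell (4,3)='.' (+0 fires, +2 burnt)
  fire out at step 7

4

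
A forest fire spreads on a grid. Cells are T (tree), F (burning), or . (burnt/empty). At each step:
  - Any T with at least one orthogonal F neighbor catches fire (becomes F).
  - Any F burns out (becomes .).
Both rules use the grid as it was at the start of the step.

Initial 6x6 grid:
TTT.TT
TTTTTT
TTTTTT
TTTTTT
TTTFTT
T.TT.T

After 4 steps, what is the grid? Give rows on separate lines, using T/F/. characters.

Step 1: 4 trees catch fire, 1 burn out
  TTT.TT
  TTTTTT
  TTTTTT
  TTTFTT
  TTF.FT
  T.TF.T
Step 2: 6 trees catch fire, 4 burn out
  TTT.TT
  TTTTTT
  TTTFTT
  TTF.FT
  TF...F
  T.F..T
Step 3: 7 trees catch fire, 6 burn out
  TTT.TT
  TTTFTT
  TTF.FT
  TF...F
  F.....
  T....F
Step 4: 6 trees catch fire, 7 burn out
  TTT.TT
  TTF.FT
  TF...F
  F.....
  ......
  F.....

TTT.TT
TTF.FT
TF...F
F.....
......
F.....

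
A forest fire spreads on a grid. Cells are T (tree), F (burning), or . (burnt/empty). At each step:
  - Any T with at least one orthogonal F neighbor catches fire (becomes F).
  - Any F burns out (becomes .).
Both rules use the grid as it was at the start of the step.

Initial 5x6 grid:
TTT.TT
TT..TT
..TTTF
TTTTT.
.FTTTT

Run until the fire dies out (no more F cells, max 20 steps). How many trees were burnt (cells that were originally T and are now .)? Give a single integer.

Step 1: +4 fires, +2 burnt (F count now 4)
Step 2: +7 fires, +4 burnt (F count now 7)
Step 3: +4 fires, +7 burnt (F count now 4)
Step 4: +1 fires, +4 burnt (F count now 1)
Step 5: +0 fires, +1 burnt (F count now 0)
Fire out after step 5
Initially T: 21, now '.': 25
Total burnt (originally-T cells now '.'): 16

Answer: 16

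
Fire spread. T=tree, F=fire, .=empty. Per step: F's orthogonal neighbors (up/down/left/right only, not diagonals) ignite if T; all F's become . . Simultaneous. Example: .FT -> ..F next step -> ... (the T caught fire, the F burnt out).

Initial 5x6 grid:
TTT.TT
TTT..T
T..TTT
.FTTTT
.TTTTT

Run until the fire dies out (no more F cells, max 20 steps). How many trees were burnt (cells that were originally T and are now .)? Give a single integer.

Step 1: +2 fires, +1 burnt (F count now 2)
Step 2: +2 fires, +2 burnt (F count now 2)
Step 3: +3 fires, +2 burnt (F count now 3)
Step 4: +3 fires, +3 burnt (F count now 3)
Step 5: +2 fires, +3 burnt (F count now 2)
Step 6: +1 fires, +2 burnt (F count now 1)
Step 7: +1 fires, +1 burnt (F count now 1)
Step 8: +1 fires, +1 burnt (F count now 1)
Step 9: +0 fires, +1 burnt (F count now 0)
Fire out after step 9
Initially T: 22, now '.': 23
Total burnt (originally-T cells now '.'): 15

Answer: 15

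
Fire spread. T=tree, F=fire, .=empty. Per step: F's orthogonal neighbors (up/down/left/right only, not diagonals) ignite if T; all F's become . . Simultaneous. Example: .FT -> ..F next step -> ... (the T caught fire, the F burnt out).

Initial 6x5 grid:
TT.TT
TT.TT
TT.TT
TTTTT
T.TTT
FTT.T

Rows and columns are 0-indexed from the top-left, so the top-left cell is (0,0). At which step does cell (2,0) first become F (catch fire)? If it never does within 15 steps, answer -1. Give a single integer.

Step 1: cell (2,0)='T' (+2 fires, +1 burnt)
Step 2: cell (2,0)='T' (+2 fires, +2 burnt)
Step 3: cell (2,0)='F' (+3 fires, +2 burnt)
  -> target ignites at step 3
Step 4: cell (2,0)='.' (+4 fires, +3 burnt)
Step 5: cell (2,0)='.' (+4 fires, +4 burnt)
Step 6: cell (2,0)='.' (+4 fires, +4 burnt)
Step 7: cell (2,0)='.' (+2 fires, +4 burnt)
Step 8: cell (2,0)='.' (+2 fires, +2 burnt)
Step 9: cell (2,0)='.' (+1 fires, +2 burnt)
Step 10: cell (2,0)='.' (+0 fires, +1 burnt)
  fire out at step 10

3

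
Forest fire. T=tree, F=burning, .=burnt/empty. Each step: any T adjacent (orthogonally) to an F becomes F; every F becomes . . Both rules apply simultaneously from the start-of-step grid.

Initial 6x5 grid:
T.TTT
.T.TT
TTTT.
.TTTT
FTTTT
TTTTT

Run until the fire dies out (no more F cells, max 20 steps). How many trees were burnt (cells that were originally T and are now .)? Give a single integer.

Step 1: +2 fires, +1 burnt (F count now 2)
Step 2: +3 fires, +2 burnt (F count now 3)
Step 3: +4 fires, +3 burnt (F count now 4)
Step 4: +6 fires, +4 burnt (F count now 6)
Step 5: +3 fires, +6 burnt (F count now 3)
Step 6: +1 fires, +3 burnt (F count now 1)
Step 7: +2 fires, +1 burnt (F count now 2)
Step 8: +2 fires, +2 burnt (F count now 2)
Step 9: +0 fires, +2 burnt (F count now 0)
Fire out after step 9
Initially T: 24, now '.': 29
Total burnt (originally-T cells now '.'): 23

Answer: 23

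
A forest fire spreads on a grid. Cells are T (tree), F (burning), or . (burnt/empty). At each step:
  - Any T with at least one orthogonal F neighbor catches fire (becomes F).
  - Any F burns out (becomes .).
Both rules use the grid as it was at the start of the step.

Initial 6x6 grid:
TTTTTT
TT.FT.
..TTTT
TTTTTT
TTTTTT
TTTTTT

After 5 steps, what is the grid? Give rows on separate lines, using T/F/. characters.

Step 1: 3 trees catch fire, 1 burn out
  TTTFTT
  TT..F.
  ..TFTT
  TTTTTT
  TTTTTT
  TTTTTT
Step 2: 5 trees catch fire, 3 burn out
  TTF.FT
  TT....
  ..F.FT
  TTTFTT
  TTTTTT
  TTTTTT
Step 3: 6 trees catch fire, 5 burn out
  TF...F
  TT....
  .....F
  TTF.FT
  TTTFTT
  TTTTTT
Step 4: 7 trees catch fire, 6 burn out
  F.....
  TF....
  ......
  TF...F
  TTF.FT
  TTTFTT
Step 5: 6 trees catch fire, 7 burn out
  ......
  F.....
  ......
  F.....
  TF...F
  TTF.FT

......
F.....
......
F.....
TF...F
TTF.FT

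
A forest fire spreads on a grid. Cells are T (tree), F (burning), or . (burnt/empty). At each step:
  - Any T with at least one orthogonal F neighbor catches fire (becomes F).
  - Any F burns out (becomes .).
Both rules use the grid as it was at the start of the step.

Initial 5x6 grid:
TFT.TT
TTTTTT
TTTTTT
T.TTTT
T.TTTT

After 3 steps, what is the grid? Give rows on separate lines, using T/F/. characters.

Step 1: 3 trees catch fire, 1 burn out
  F.F.TT
  TFTTTT
  TTTTTT
  T.TTTT
  T.TTTT
Step 2: 3 trees catch fire, 3 burn out
  ....TT
  F.FTTT
  TFTTTT
  T.TTTT
  T.TTTT
Step 3: 3 trees catch fire, 3 burn out
  ....TT
  ...FTT
  F.FTTT
  T.TTTT
  T.TTTT

....TT
...FTT
F.FTTT
T.TTTT
T.TTTT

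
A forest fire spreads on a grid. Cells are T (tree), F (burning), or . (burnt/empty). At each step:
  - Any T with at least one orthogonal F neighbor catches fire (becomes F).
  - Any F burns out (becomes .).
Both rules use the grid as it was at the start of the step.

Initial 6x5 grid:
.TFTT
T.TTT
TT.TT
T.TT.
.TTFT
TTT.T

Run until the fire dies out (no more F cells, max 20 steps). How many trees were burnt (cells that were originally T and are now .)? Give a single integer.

Answer: 17

Derivation:
Step 1: +6 fires, +2 burnt (F count now 6)
Step 2: +7 fires, +6 burnt (F count now 7)
Step 3: +3 fires, +7 burnt (F count now 3)
Step 4: +1 fires, +3 burnt (F count now 1)
Step 5: +0 fires, +1 burnt (F count now 0)
Fire out after step 5
Initially T: 21, now '.': 26
Total burnt (originally-T cells now '.'): 17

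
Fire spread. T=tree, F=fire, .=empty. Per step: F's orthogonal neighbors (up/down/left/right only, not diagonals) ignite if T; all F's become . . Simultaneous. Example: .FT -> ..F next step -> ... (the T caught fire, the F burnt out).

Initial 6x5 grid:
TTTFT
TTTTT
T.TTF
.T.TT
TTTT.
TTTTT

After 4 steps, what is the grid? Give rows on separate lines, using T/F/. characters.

Step 1: 6 trees catch fire, 2 burn out
  TTF.F
  TTTFF
  T.TF.
  .T.TF
  TTTT.
  TTTTT
Step 2: 4 trees catch fire, 6 burn out
  TF...
  TTF..
  T.F..
  .T.F.
  TTTT.
  TTTTT
Step 3: 3 trees catch fire, 4 burn out
  F....
  TF...
  T....
  .T...
  TTTF.
  TTTTT
Step 4: 3 trees catch fire, 3 burn out
  .....
  F....
  T....
  .T...
  TTF..
  TTTFT

.....
F....
T....
.T...
TTF..
TTTFT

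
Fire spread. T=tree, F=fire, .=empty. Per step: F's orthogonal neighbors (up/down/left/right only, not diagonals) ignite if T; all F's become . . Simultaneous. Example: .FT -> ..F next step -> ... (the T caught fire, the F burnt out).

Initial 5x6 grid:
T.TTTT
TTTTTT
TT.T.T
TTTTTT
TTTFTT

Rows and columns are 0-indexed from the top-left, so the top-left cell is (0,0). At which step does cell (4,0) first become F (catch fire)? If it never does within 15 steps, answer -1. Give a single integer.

Step 1: cell (4,0)='T' (+3 fires, +1 burnt)
Step 2: cell (4,0)='T' (+5 fires, +3 burnt)
Step 3: cell (4,0)='F' (+4 fires, +5 burnt)
  -> target ignites at step 3
Step 4: cell (4,0)='.' (+6 fires, +4 burnt)
Step 5: cell (4,0)='.' (+5 fires, +6 burnt)
Step 6: cell (4,0)='.' (+2 fires, +5 burnt)
Step 7: cell (4,0)='.' (+1 fires, +2 burnt)
Step 8: cell (4,0)='.' (+0 fires, +1 burnt)
  fire out at step 8

3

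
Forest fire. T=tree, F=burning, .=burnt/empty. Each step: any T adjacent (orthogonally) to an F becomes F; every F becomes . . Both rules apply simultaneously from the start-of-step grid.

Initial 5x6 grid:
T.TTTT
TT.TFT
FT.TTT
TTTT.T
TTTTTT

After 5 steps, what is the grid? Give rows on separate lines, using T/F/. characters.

Step 1: 7 trees catch fire, 2 burn out
  T.TTFT
  FT.F.F
  .F.TFT
  FTTT.T
  TTTTTT
Step 2: 8 trees catch fire, 7 burn out
  F.TF.F
  .F....
  ...F.F
  .FTT.T
  FTTTTT
Step 3: 5 trees catch fire, 8 burn out
  ..F...
  ......
  ......
  ..FF.F
  .FTTTT
Step 4: 3 trees catch fire, 5 burn out
  ......
  ......
  ......
  ......
  ..FFTF
Step 5: 1 trees catch fire, 3 burn out
  ......
  ......
  ......
  ......
  ....F.

......
......
......
......
....F.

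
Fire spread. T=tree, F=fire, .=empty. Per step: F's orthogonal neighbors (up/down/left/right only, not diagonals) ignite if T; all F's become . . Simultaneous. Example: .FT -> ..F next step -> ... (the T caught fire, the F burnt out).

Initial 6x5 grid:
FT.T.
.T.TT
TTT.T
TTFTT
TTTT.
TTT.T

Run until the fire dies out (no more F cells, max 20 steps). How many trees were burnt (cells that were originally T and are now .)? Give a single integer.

Answer: 20

Derivation:
Step 1: +5 fires, +2 burnt (F count now 5)
Step 2: +7 fires, +5 burnt (F count now 7)
Step 3: +4 fires, +7 burnt (F count now 4)
Step 4: +2 fires, +4 burnt (F count now 2)
Step 5: +1 fires, +2 burnt (F count now 1)
Step 6: +1 fires, +1 burnt (F count now 1)
Step 7: +0 fires, +1 burnt (F count now 0)
Fire out after step 7
Initially T: 21, now '.': 29
Total burnt (originally-T cells now '.'): 20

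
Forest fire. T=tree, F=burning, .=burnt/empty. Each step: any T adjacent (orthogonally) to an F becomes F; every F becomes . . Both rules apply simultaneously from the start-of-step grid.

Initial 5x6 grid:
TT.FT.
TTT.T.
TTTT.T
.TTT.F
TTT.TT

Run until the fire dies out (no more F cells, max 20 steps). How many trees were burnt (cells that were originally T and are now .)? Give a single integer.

Answer: 5

Derivation:
Step 1: +3 fires, +2 burnt (F count now 3)
Step 2: +2 fires, +3 burnt (F count now 2)
Step 3: +0 fires, +2 burnt (F count now 0)
Fire out after step 3
Initially T: 20, now '.': 15
Total burnt (originally-T cells now '.'): 5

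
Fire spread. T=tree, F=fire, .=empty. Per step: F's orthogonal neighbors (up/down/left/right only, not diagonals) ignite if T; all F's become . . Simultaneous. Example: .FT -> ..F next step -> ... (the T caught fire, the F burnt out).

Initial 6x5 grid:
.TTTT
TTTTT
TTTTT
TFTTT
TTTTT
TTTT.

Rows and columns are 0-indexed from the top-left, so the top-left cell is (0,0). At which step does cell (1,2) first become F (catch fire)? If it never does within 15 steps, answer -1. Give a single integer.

Step 1: cell (1,2)='T' (+4 fires, +1 burnt)
Step 2: cell (1,2)='T' (+7 fires, +4 burnt)
Step 3: cell (1,2)='F' (+8 fires, +7 burnt)
  -> target ignites at step 3
Step 4: cell (1,2)='.' (+5 fires, +8 burnt)
Step 5: cell (1,2)='.' (+2 fires, +5 burnt)
Step 6: cell (1,2)='.' (+1 fires, +2 burnt)
Step 7: cell (1,2)='.' (+0 fires, +1 burnt)
  fire out at step 7

3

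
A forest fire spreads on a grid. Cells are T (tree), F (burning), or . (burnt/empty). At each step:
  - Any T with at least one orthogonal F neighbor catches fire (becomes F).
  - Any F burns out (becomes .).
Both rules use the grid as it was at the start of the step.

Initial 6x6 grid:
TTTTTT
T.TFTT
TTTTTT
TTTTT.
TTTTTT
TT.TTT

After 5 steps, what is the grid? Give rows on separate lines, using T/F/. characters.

Step 1: 4 trees catch fire, 1 burn out
  TTTFTT
  T.F.FT
  TTTFTT
  TTTTT.
  TTTTTT
  TT.TTT
Step 2: 6 trees catch fire, 4 burn out
  TTF.FT
  T....F
  TTF.FT
  TTTFT.
  TTTTTT
  TT.TTT
Step 3: 7 trees catch fire, 6 burn out
  TF...F
  T.....
  TF...F
  TTF.F.
  TTTFTT
  TT.TTT
Step 4: 6 trees catch fire, 7 burn out
  F.....
  T.....
  F.....
  TF....
  TTF.FT
  TT.FTT
Step 5: 5 trees catch fire, 6 burn out
  ......
  F.....
  ......
  F.....
  TF...F
  TT..FT

......
F.....
......
F.....
TF...F
TT..FT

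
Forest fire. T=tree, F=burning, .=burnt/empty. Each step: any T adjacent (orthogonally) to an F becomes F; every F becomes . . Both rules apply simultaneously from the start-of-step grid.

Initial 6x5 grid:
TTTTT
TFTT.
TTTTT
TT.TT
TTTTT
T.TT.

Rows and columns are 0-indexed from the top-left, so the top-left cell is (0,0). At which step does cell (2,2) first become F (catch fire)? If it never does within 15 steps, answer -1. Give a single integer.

Step 1: cell (2,2)='T' (+4 fires, +1 burnt)
Step 2: cell (2,2)='F' (+6 fires, +4 burnt)
  -> target ignites at step 2
Step 3: cell (2,2)='.' (+4 fires, +6 burnt)
Step 4: cell (2,2)='.' (+5 fires, +4 burnt)
Step 5: cell (2,2)='.' (+4 fires, +5 burnt)
Step 6: cell (2,2)='.' (+2 fires, +4 burnt)
Step 7: cell (2,2)='.' (+0 fires, +2 burnt)
  fire out at step 7

2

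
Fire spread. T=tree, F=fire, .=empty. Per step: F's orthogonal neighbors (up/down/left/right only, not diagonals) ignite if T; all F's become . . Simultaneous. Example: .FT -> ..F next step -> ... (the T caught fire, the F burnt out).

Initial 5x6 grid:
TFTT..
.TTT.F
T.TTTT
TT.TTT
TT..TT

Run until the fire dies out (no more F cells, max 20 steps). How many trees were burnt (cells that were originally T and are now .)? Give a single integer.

Answer: 15

Derivation:
Step 1: +4 fires, +2 burnt (F count now 4)
Step 2: +4 fires, +4 burnt (F count now 4)
Step 3: +5 fires, +4 burnt (F count now 5)
Step 4: +2 fires, +5 burnt (F count now 2)
Step 5: +0 fires, +2 burnt (F count now 0)
Fire out after step 5
Initially T: 20, now '.': 25
Total burnt (originally-T cells now '.'): 15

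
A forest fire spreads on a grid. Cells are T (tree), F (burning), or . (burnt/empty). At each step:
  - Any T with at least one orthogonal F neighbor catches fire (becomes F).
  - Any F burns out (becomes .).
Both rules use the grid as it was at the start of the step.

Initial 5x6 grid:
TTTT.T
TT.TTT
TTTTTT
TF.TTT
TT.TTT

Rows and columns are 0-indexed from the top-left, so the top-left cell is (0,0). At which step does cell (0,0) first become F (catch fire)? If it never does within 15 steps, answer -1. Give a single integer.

Step 1: cell (0,0)='T' (+3 fires, +1 burnt)
Step 2: cell (0,0)='T' (+4 fires, +3 burnt)
Step 3: cell (0,0)='T' (+3 fires, +4 burnt)
Step 4: cell (0,0)='F' (+5 fires, +3 burnt)
  -> target ignites at step 4
Step 5: cell (0,0)='.' (+5 fires, +5 burnt)
Step 6: cell (0,0)='.' (+3 fires, +5 burnt)
Step 7: cell (0,0)='.' (+2 fires, +3 burnt)
Step 8: cell (0,0)='.' (+0 fires, +2 burnt)
  fire out at step 8

4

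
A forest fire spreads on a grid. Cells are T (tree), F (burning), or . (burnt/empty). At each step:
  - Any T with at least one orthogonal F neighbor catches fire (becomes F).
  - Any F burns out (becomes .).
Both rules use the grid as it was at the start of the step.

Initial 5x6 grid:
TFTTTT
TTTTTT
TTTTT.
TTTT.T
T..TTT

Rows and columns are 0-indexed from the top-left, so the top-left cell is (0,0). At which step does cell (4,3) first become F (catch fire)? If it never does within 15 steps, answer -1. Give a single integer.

Step 1: cell (4,3)='T' (+3 fires, +1 burnt)
Step 2: cell (4,3)='T' (+4 fires, +3 burnt)
Step 3: cell (4,3)='T' (+5 fires, +4 burnt)
Step 4: cell (4,3)='T' (+5 fires, +5 burnt)
Step 5: cell (4,3)='T' (+4 fires, +5 burnt)
Step 6: cell (4,3)='F' (+1 fires, +4 burnt)
  -> target ignites at step 6
Step 7: cell (4,3)='.' (+1 fires, +1 burnt)
Step 8: cell (4,3)='.' (+1 fires, +1 burnt)
Step 9: cell (4,3)='.' (+1 fires, +1 burnt)
Step 10: cell (4,3)='.' (+0 fires, +1 burnt)
  fire out at step 10

6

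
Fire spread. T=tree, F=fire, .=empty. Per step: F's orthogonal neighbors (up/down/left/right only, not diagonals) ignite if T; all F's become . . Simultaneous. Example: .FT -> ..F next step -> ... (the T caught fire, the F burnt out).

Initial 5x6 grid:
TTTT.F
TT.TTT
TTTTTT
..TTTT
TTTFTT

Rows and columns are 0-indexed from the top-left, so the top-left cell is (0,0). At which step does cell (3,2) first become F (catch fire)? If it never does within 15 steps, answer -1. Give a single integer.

Step 1: cell (3,2)='T' (+4 fires, +2 burnt)
Step 2: cell (3,2)='F' (+7 fires, +4 burnt)
  -> target ignites at step 2
Step 3: cell (3,2)='.' (+5 fires, +7 burnt)
Step 4: cell (3,2)='.' (+2 fires, +5 burnt)
Step 5: cell (3,2)='.' (+3 fires, +2 burnt)
Step 6: cell (3,2)='.' (+2 fires, +3 burnt)
Step 7: cell (3,2)='.' (+1 fires, +2 burnt)
Step 8: cell (3,2)='.' (+0 fires, +1 burnt)
  fire out at step 8

2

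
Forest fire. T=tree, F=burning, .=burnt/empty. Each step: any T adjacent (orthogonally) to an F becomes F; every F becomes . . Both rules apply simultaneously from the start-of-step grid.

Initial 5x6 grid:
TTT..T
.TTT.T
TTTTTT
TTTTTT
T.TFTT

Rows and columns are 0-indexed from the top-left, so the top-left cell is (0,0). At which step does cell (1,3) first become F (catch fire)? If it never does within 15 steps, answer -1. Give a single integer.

Step 1: cell (1,3)='T' (+3 fires, +1 burnt)
Step 2: cell (1,3)='T' (+4 fires, +3 burnt)
Step 3: cell (1,3)='F' (+5 fires, +4 burnt)
  -> target ignites at step 3
Step 4: cell (1,3)='.' (+4 fires, +5 burnt)
Step 5: cell (1,3)='.' (+5 fires, +4 burnt)
Step 6: cell (1,3)='.' (+2 fires, +5 burnt)
Step 7: cell (1,3)='.' (+1 fires, +2 burnt)
Step 8: cell (1,3)='.' (+0 fires, +1 burnt)
  fire out at step 8

3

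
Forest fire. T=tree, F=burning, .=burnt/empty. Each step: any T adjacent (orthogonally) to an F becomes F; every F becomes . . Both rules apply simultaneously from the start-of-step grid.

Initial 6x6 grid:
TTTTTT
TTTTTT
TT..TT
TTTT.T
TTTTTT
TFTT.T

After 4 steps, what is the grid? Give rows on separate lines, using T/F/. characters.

Step 1: 3 trees catch fire, 1 burn out
  TTTTTT
  TTTTTT
  TT..TT
  TTTT.T
  TFTTTT
  F.FT.T
Step 2: 4 trees catch fire, 3 burn out
  TTTTTT
  TTTTTT
  TT..TT
  TFTT.T
  F.FTTT
  ...F.T
Step 3: 4 trees catch fire, 4 burn out
  TTTTTT
  TTTTTT
  TF..TT
  F.FT.T
  ...FTT
  .....T
Step 4: 4 trees catch fire, 4 burn out
  TTTTTT
  TFTTTT
  F...TT
  ...F.T
  ....FT
  .....T

TTTTTT
TFTTTT
F...TT
...F.T
....FT
.....T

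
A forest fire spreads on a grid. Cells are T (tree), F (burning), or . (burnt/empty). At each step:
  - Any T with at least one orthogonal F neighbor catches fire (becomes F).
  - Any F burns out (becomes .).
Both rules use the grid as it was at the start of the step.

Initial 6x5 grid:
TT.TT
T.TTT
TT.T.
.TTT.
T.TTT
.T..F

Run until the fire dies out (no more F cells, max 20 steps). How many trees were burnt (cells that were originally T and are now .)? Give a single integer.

Answer: 17

Derivation:
Step 1: +1 fires, +1 burnt (F count now 1)
Step 2: +1 fires, +1 burnt (F count now 1)
Step 3: +2 fires, +1 burnt (F count now 2)
Step 4: +2 fires, +2 burnt (F count now 2)
Step 5: +2 fires, +2 burnt (F count now 2)
Step 6: +4 fires, +2 burnt (F count now 4)
Step 7: +2 fires, +4 burnt (F count now 2)
Step 8: +1 fires, +2 burnt (F count now 1)
Step 9: +1 fires, +1 burnt (F count now 1)
Step 10: +1 fires, +1 burnt (F count now 1)
Step 11: +0 fires, +1 burnt (F count now 0)
Fire out after step 11
Initially T: 19, now '.': 28
Total burnt (originally-T cells now '.'): 17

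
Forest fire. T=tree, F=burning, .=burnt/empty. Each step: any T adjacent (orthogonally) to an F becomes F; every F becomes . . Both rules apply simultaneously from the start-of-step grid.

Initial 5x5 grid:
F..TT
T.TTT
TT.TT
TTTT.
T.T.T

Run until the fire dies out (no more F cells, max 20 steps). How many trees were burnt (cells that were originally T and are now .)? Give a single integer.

Answer: 16

Derivation:
Step 1: +1 fires, +1 burnt (F count now 1)
Step 2: +1 fires, +1 burnt (F count now 1)
Step 3: +2 fires, +1 burnt (F count now 2)
Step 4: +2 fires, +2 burnt (F count now 2)
Step 5: +1 fires, +2 burnt (F count now 1)
Step 6: +2 fires, +1 burnt (F count now 2)
Step 7: +1 fires, +2 burnt (F count now 1)
Step 8: +2 fires, +1 burnt (F count now 2)
Step 9: +3 fires, +2 burnt (F count now 3)
Step 10: +1 fires, +3 burnt (F count now 1)
Step 11: +0 fires, +1 burnt (F count now 0)
Fire out after step 11
Initially T: 17, now '.': 24
Total burnt (originally-T cells now '.'): 16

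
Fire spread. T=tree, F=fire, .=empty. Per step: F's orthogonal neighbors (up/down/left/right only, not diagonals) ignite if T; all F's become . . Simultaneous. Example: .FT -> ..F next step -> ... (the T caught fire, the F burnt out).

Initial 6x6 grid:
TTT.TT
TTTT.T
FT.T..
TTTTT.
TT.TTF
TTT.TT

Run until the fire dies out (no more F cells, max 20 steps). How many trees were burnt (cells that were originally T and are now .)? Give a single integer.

Step 1: +5 fires, +2 burnt (F count now 5)
Step 2: +7 fires, +5 burnt (F count now 7)
Step 3: +6 fires, +7 burnt (F count now 6)
Step 4: +4 fires, +6 burnt (F count now 4)
Step 5: +1 fires, +4 burnt (F count now 1)
Step 6: +0 fires, +1 burnt (F count now 0)
Fire out after step 6
Initially T: 26, now '.': 33
Total burnt (originally-T cells now '.'): 23

Answer: 23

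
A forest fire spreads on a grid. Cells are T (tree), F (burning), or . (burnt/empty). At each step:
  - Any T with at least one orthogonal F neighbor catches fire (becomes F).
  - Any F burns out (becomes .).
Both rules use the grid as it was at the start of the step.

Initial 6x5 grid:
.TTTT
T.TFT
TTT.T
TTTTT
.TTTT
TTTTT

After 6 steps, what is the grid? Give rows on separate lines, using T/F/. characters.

Step 1: 3 trees catch fire, 1 burn out
  .TTFT
  T.F.F
  TTT.T
  TTTTT
  .TTTT
  TTTTT
Step 2: 4 trees catch fire, 3 burn out
  .TF.F
  T....
  TTF.F
  TTTTT
  .TTTT
  TTTTT
Step 3: 4 trees catch fire, 4 burn out
  .F...
  T....
  TF...
  TTFTF
  .TTTT
  TTTTT
Step 4: 5 trees catch fire, 4 burn out
  .....
  T....
  F....
  TF.F.
  .TFTF
  TTTTT
Step 5: 6 trees catch fire, 5 burn out
  .....
  F....
  .....
  F....
  .F.F.
  TTFTF
Step 6: 2 trees catch fire, 6 burn out
  .....
  .....
  .....
  .....
  .....
  TF.F.

.....
.....
.....
.....
.....
TF.F.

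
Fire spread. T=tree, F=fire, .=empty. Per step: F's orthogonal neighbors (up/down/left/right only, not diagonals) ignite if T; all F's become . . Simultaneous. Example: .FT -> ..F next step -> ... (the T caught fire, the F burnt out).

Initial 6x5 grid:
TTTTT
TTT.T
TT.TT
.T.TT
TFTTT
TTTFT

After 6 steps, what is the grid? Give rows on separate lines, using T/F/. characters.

Step 1: 7 trees catch fire, 2 burn out
  TTTTT
  TTT.T
  TT.TT
  .F.TT
  F.FFT
  TFF.F
Step 2: 4 trees catch fire, 7 burn out
  TTTTT
  TTT.T
  TF.TT
  ...FT
  ....F
  F....
Step 3: 4 trees catch fire, 4 burn out
  TTTTT
  TFT.T
  F..FT
  ....F
  .....
  .....
Step 4: 4 trees catch fire, 4 burn out
  TFTTT
  F.F.T
  ....F
  .....
  .....
  .....
Step 5: 3 trees catch fire, 4 burn out
  F.FTT
  ....F
  .....
  .....
  .....
  .....
Step 6: 2 trees catch fire, 3 burn out
  ...FF
  .....
  .....
  .....
  .....
  .....

...FF
.....
.....
.....
.....
.....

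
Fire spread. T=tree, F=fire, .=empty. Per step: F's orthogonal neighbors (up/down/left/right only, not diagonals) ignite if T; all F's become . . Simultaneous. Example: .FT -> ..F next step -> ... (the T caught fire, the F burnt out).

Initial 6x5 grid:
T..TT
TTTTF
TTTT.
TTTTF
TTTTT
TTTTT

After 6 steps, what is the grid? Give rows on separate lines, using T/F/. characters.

Step 1: 4 trees catch fire, 2 burn out
  T..TF
  TTTF.
  TTTT.
  TTTF.
  TTTTF
  TTTTT
Step 2: 6 trees catch fire, 4 burn out
  T..F.
  TTF..
  TTTF.
  TTF..
  TTTF.
  TTTTF
Step 3: 5 trees catch fire, 6 burn out
  T....
  TF...
  TTF..
  TF...
  TTF..
  TTTF.
Step 4: 5 trees catch fire, 5 burn out
  T....
  F....
  TF...
  F....
  TF...
  TTF..
Step 5: 4 trees catch fire, 5 burn out
  F....
  .....
  F....
  .....
  F....
  TF...
Step 6: 1 trees catch fire, 4 burn out
  .....
  .....
  .....
  .....
  .....
  F....

.....
.....
.....
.....
.....
F....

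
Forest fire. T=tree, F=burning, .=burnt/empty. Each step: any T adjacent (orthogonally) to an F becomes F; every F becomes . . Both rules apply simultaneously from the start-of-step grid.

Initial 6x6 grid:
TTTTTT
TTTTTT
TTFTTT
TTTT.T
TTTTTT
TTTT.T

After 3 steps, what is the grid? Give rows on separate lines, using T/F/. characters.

Step 1: 4 trees catch fire, 1 burn out
  TTTTTT
  TTFTTT
  TF.FTT
  TTFT.T
  TTTTTT
  TTTT.T
Step 2: 8 trees catch fire, 4 burn out
  TTFTTT
  TF.FTT
  F...FT
  TF.F.T
  TTFTTT
  TTTT.T
Step 3: 9 trees catch fire, 8 burn out
  TF.FTT
  F...FT
  .....F
  F....T
  TF.FTT
  TTFT.T

TF.FTT
F...FT
.....F
F....T
TF.FTT
TTFT.T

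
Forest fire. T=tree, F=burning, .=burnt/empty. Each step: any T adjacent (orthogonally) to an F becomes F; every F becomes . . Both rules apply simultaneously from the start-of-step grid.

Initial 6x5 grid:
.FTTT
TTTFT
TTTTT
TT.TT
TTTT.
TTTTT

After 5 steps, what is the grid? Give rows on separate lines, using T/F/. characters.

Step 1: 6 trees catch fire, 2 burn out
  ..FFT
  TFF.F
  TTTFT
  TT.TT
  TTTT.
  TTTTT
Step 2: 6 trees catch fire, 6 burn out
  ....F
  F....
  TFF.F
  TT.FT
  TTTT.
  TTTTT
Step 3: 4 trees catch fire, 6 burn out
  .....
  .....
  F....
  TF..F
  TTTF.
  TTTTT
Step 4: 4 trees catch fire, 4 burn out
  .....
  .....
  .....
  F....
  TFF..
  TTTFT
Step 5: 4 trees catch fire, 4 burn out
  .....
  .....
  .....
  .....
  F....
  TFF.F

.....
.....
.....
.....
F....
TFF.F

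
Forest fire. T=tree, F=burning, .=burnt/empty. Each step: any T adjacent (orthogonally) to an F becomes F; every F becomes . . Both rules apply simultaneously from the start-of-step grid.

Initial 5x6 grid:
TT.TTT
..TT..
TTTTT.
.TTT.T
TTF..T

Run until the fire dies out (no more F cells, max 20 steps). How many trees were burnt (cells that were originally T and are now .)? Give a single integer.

Step 1: +2 fires, +1 burnt (F count now 2)
Step 2: +4 fires, +2 burnt (F count now 4)
Step 3: +3 fires, +4 burnt (F count now 3)
Step 4: +3 fires, +3 burnt (F count now 3)
Step 5: +1 fires, +3 burnt (F count now 1)
Step 6: +1 fires, +1 burnt (F count now 1)
Step 7: +1 fires, +1 burnt (F count now 1)
Step 8: +0 fires, +1 burnt (F count now 0)
Fire out after step 8
Initially T: 19, now '.': 26
Total burnt (originally-T cells now '.'): 15

Answer: 15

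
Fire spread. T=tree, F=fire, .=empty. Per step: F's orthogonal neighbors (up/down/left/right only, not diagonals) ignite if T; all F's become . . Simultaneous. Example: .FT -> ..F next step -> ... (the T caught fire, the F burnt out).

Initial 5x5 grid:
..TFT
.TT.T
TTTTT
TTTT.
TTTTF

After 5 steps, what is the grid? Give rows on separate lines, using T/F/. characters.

Step 1: 3 trees catch fire, 2 burn out
  ..F.F
  .TT.T
  TTTTT
  TTTT.
  TTTF.
Step 2: 4 trees catch fire, 3 burn out
  .....
  .TF.F
  TTTTT
  TTTF.
  TTF..
Step 3: 6 trees catch fire, 4 burn out
  .....
  .F...
  TTFFF
  TTF..
  TF...
Step 4: 3 trees catch fire, 6 burn out
  .....
  .....
  TF...
  TF...
  F....
Step 5: 2 trees catch fire, 3 burn out
  .....
  .....
  F....
  F....
  .....

.....
.....
F....
F....
.....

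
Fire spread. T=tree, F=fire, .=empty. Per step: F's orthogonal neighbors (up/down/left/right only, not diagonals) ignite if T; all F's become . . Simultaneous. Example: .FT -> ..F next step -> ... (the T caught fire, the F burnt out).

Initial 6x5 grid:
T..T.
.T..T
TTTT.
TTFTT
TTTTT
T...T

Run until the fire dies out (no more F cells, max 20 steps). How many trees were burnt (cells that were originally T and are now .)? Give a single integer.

Step 1: +4 fires, +1 burnt (F count now 4)
Step 2: +6 fires, +4 burnt (F count now 6)
Step 3: +4 fires, +6 burnt (F count now 4)
Step 4: +2 fires, +4 burnt (F count now 2)
Step 5: +0 fires, +2 burnt (F count now 0)
Fire out after step 5
Initially T: 19, now '.': 27
Total burnt (originally-T cells now '.'): 16

Answer: 16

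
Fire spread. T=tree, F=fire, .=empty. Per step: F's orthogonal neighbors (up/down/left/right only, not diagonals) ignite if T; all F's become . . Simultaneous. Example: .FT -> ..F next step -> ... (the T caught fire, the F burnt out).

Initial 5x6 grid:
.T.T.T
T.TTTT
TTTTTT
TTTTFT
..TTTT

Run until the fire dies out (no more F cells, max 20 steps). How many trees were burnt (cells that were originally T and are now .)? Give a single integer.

Answer: 22

Derivation:
Step 1: +4 fires, +1 burnt (F count now 4)
Step 2: +6 fires, +4 burnt (F count now 6)
Step 3: +5 fires, +6 burnt (F count now 5)
Step 4: +5 fires, +5 burnt (F count now 5)
Step 5: +1 fires, +5 burnt (F count now 1)
Step 6: +1 fires, +1 burnt (F count now 1)
Step 7: +0 fires, +1 burnt (F count now 0)
Fire out after step 7
Initially T: 23, now '.': 29
Total burnt (originally-T cells now '.'): 22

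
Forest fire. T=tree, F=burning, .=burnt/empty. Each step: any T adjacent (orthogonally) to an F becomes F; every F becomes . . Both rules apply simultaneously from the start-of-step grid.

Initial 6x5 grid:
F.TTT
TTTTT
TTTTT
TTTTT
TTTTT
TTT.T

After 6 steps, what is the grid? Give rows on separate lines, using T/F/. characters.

Step 1: 1 trees catch fire, 1 burn out
  ..TTT
  FTTTT
  TTTTT
  TTTTT
  TTTTT
  TTT.T
Step 2: 2 trees catch fire, 1 burn out
  ..TTT
  .FTTT
  FTTTT
  TTTTT
  TTTTT
  TTT.T
Step 3: 3 trees catch fire, 2 burn out
  ..TTT
  ..FTT
  .FTTT
  FTTTT
  TTTTT
  TTT.T
Step 4: 5 trees catch fire, 3 burn out
  ..FTT
  ...FT
  ..FTT
  .FTTT
  FTTTT
  TTT.T
Step 5: 6 trees catch fire, 5 burn out
  ...FT
  ....F
  ...FT
  ..FTT
  .FTTT
  FTT.T
Step 6: 5 trees catch fire, 6 burn out
  ....F
  .....
  ....F
  ...FT
  ..FTT
  .FT.T

....F
.....
....F
...FT
..FTT
.FT.T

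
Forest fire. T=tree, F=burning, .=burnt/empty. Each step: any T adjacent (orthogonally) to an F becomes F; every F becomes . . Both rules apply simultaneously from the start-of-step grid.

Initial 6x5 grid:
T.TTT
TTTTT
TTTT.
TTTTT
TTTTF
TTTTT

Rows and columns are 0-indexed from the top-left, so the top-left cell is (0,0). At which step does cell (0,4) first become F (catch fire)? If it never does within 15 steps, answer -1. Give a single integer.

Step 1: cell (0,4)='T' (+3 fires, +1 burnt)
Step 2: cell (0,4)='T' (+3 fires, +3 burnt)
Step 3: cell (0,4)='T' (+4 fires, +3 burnt)
Step 4: cell (0,4)='T' (+5 fires, +4 burnt)
Step 5: cell (0,4)='T' (+6 fires, +5 burnt)
Step 6: cell (0,4)='F' (+4 fires, +6 burnt)
  -> target ignites at step 6
Step 7: cell (0,4)='.' (+1 fires, +4 burnt)
Step 8: cell (0,4)='.' (+1 fires, +1 burnt)
Step 9: cell (0,4)='.' (+0 fires, +1 burnt)
  fire out at step 9

6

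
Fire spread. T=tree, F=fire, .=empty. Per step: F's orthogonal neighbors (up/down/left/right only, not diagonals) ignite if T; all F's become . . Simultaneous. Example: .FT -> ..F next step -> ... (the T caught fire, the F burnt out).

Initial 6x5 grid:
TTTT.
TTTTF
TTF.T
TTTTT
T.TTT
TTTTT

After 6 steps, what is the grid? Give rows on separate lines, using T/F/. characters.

Step 1: 5 trees catch fire, 2 burn out
  TTTT.
  TTFF.
  TF..F
  TTFTT
  T.TTT
  TTTTT
Step 2: 8 trees catch fire, 5 burn out
  TTFF.
  TF...
  F....
  TF.FF
  T.FTT
  TTTTT
Step 3: 6 trees catch fire, 8 burn out
  TF...
  F....
  .....
  F....
  T..FF
  TTFTT
Step 4: 5 trees catch fire, 6 burn out
  F....
  .....
  .....
  .....
  F....
  TF.FF
Step 5: 1 trees catch fire, 5 burn out
  .....
  .....
  .....
  .....
  .....
  F....
Step 6: 0 trees catch fire, 1 burn out
  .....
  .....
  .....
  .....
  .....
  .....

.....
.....
.....
.....
.....
.....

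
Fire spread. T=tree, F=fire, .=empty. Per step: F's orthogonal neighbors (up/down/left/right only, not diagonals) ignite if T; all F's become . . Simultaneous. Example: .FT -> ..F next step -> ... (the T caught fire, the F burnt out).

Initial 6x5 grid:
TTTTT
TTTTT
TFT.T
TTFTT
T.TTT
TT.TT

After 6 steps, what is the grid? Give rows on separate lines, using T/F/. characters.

Step 1: 6 trees catch fire, 2 burn out
  TTTTT
  TFTTT
  F.F.T
  TF.FT
  T.FTT
  TT.TT
Step 2: 6 trees catch fire, 6 burn out
  TFTTT
  F.FTT
  ....T
  F...F
  T..FT
  TT.TT
Step 3: 7 trees catch fire, 6 burn out
  F.FTT
  ...FT
  ....F
  .....
  F...F
  TT.FT
Step 4: 4 trees catch fire, 7 burn out
  ...FT
  ....F
  .....
  .....
  .....
  FT..F
Step 5: 2 trees catch fire, 4 burn out
  ....F
  .....
  .....
  .....
  .....
  .F...
Step 6: 0 trees catch fire, 2 burn out
  .....
  .....
  .....
  .....
  .....
  .....

.....
.....
.....
.....
.....
.....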